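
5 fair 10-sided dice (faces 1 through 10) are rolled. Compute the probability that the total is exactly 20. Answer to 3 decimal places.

0.032

There are 10^5 = 100000 equally likely outcomes.
The number of ordered 5-tuples from {1,…,10} summing to 20 is 3246.
P(sum = 20) = 3246/100000 = 1623/50000 ≈ 0.032.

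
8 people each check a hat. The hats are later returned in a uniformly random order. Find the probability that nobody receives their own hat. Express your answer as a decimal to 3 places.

This is the derangement probability: permutations of 8 with no fixed point.
D(8) = 8! · (1 − 1/1! + 1/2! − ··· + (−1)^8/8!) = 14833.
P = 14833/40320 = 2119/5760 ≈ 0.368.

0.368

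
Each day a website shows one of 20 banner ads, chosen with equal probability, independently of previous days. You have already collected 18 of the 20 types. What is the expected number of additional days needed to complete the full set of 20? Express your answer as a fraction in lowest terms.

Starting from 18 distinct types, each trial gives a new one with probability (20−i)/20 when i types are held, so the wait for the next new type is 20/(20−i).
E = 20/2 + 20/1 = 30.

30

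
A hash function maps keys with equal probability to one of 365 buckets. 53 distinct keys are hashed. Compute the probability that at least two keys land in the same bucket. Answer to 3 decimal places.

0.981

It's easier to compute the probability that all 53 are distinct.
P(all distinct) = 365/365 · 364/365 · ··· · 313/365 ≈ 0.019.
So the probability of at least one match is 1 − 0.019 = 0.981.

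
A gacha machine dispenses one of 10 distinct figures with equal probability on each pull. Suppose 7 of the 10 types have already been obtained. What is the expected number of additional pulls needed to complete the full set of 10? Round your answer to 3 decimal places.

18.333

Starting from 7 distinct types, each trial gives a new one with probability (10−i)/10 when i types are held, so the wait for the next new type is 10/(10−i).
E = 10/3 + 10/2 + 10/1 = 55/3 ≈ 18.333.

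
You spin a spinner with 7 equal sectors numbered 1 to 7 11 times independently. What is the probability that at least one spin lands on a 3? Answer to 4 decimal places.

0.8165

P(no spin lands on a 3) = (6/7)^11 ≈ 0.1835.
P(at least one) = 1 − 0.1835 = 0.8165.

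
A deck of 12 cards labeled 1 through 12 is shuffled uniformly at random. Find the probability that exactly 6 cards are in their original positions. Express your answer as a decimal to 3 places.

0.001

Choose which 6 of the 12 are fixed: C(12,6) = 924 ways.
The remaining 6 must have no fixed point: D(6) = 265.
P = 924·265/479001600 = 53/103680 ≈ 0.001.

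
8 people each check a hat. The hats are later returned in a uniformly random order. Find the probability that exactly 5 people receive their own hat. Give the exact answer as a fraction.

1/360

Choose which 5 of the 8 are fixed: C(8,5) = 56 ways.
The remaining 3 must have no fixed point: D(3) = 2.
P = 56·2/40320 = 1/360.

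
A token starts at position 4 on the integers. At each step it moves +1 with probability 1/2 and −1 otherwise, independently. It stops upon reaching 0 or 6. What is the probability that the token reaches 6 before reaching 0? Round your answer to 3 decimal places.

With a fair step, P(i) = ½P(i−1) + ½P(i+1) with P(0)=0, P(6)=1 has the linear solution P(i) = i/6.
P(4) = 4/6 = 2/3 ≈ 0.667.

0.667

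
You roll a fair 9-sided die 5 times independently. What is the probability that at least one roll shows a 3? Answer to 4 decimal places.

0.4451

P(no roll shows a 3) = (8/9)^5 ≈ 0.5549.
P(at least one) = 1 − 0.5549 = 0.4451.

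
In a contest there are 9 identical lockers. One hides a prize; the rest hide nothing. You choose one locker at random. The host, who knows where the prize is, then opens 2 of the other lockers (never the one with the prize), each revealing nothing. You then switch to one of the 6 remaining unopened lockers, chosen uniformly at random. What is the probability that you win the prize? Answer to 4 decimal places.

0.1481

Your original locker holds the prize with probability 1/9, so the other 8 collectively hold it with probability 8/9.
The host can always find 2 empty lockers to open, so the reveals don't change that 8/9; it is now spread over the 6 remaining unopened lockers.
P(win by switching) = (8/9) · (1/6) = 4/27 ≈ 0.1481.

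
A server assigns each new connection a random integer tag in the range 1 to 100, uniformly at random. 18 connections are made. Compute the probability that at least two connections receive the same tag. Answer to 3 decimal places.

It's easier to compute the probability that all 18 are distinct.
P(all distinct) = 100/100 · 99/100 · ··· · 83/100 ≈ 0.196.
So the probability of at least one match is 1 − 0.196 = 0.804.

0.804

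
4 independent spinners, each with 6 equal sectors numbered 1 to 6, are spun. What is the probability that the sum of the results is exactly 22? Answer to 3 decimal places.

0.008

There are 6^4 = 1296 equally likely outcomes.
The number of ordered 4-tuples from {1,…,6} summing to 22 is 10.
P(sum = 22) = 10/1296 = 5/648 ≈ 0.008.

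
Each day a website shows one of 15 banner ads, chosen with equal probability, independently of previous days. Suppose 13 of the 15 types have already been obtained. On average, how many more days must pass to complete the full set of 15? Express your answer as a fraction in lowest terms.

45/2

Starting from 13 distinct types, each trial gives a new one with probability (15−i)/15 when i types are held, so the wait for the next new type is 15/(15−i).
E = 15/2 + 15/1 = 45/2.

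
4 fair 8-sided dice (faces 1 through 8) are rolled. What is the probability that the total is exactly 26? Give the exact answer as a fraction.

There are 8^4 = 4096 equally likely outcomes.
The number of ordered 4-tuples from {1,…,8} summing to 26 is 84.
P(sum = 26) = 84/4096 = 21/1024.

21/1024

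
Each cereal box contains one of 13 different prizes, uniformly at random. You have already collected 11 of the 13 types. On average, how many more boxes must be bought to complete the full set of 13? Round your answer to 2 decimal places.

19.50

Starting from 11 distinct types, each trial gives a new one with probability (13−i)/13 when i types are held, so the wait for the next new type is 13/(13−i).
E = 13/2 + 13/1 = 39/2 ≈ 19.50.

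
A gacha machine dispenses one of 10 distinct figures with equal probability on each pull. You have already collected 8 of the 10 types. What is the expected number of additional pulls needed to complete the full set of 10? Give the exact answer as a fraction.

Starting from 8 distinct types, each trial gives a new one with probability (10−i)/10 when i types are held, so the wait for the next new type is 10/(10−i).
E = 10/2 + 10/1 = 15.

15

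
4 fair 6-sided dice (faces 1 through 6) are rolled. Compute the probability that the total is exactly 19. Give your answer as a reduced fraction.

7/162

There are 6^4 = 1296 equally likely outcomes.
The number of ordered 4-tuples from {1,…,6} summing to 19 is 56.
P(sum = 19) = 56/1296 = 7/162.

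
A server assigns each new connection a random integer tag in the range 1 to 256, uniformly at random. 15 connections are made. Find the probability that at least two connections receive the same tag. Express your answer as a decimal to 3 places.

0.342

It's easier to compute the probability that all 15 are distinct.
P(all distinct) = 256/256 · 255/256 · ··· · 242/256 ≈ 0.658.
So the probability of at least one match is 1 − 0.658 = 0.342.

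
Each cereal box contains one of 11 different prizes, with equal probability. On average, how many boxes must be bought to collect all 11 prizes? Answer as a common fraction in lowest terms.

After i distinct types are collected, each trial gives a new one with probability (11−i)/11, so the expected wait for the next new type is 11/(11−i).
E = 11/11 + 11/10 + 11/9 + 11/8 + 11/7 + 11/6 + 11/5 + 11/4 + 11/3 + 11/2 + 11/1 = 83711/2520.

83711/2520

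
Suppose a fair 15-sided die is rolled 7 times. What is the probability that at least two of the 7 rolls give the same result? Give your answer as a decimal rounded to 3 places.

0.810

P(all 7 different) = 15/15 · 14/15 · ··· · 9/15 ≈ 0.190.
P(at least two equal) = 1 − 0.190 = 0.810.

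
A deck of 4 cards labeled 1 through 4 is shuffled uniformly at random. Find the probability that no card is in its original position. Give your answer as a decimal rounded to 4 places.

0.3750

This is the derangement probability: permutations of 4 with no fixed point.
D(4) = 4! · (1 − 1/1! + 1/2! − ··· + (−1)^4/4!) = 9.
P = 9/24 = 3/8 ≈ 0.3750.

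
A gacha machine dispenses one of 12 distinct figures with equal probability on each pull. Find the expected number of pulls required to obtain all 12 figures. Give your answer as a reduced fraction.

86021/2310

After i distinct types are collected, each trial gives a new one with probability (12−i)/12, so the expected wait for the next new type is 12/(12−i).
E = 12/12 + 12/11 + 12/10 + 12/9 + 12/8 + 12/7 + 12/6 + 12/5 + 12/4 + 12/3 + 12/2 + 12/1 = 86021/2310.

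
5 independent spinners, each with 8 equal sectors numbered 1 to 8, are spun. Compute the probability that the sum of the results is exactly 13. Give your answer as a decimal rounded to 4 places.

0.0150

There are 8^5 = 32768 equally likely outcomes.
The number of ordered 5-tuples from {1,…,8} summing to 13 is 490.
P(sum = 13) = 490/32768 = 245/16384 ≈ 0.0150.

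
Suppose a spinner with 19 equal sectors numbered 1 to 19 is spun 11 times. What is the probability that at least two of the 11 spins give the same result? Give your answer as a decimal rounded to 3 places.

P(all 11 different) = 19/19 · 18/19 · ··· · 9/19 ≈ 0.026.
P(at least two equal) = 1 − 0.026 = 0.974.

0.974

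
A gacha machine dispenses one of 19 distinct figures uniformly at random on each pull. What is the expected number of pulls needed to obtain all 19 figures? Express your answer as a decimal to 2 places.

After i distinct types are collected, each trial gives a new one with probability (19−i)/19, so the expected wait for the next new type is 19/(19−i).
E = 19/19 + 19/18 + 19/17 + 19/16 + 19/15 + 19/14 + 19/13 + 19/12 + 19/11 + 19/10 + 19/9 + 19/8 + 19/7 + 19/6 + 19/5 + 19/4 + 19/3 + 19/2 + 19/1 = 275295799/4084080 ≈ 67.41.

67.41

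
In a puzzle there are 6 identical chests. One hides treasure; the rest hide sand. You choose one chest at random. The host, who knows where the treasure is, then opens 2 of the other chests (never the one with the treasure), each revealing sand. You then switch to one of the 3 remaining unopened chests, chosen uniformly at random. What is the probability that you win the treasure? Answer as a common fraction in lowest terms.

Your original chest holds the treasure with probability 1/6, so the other 5 collectively hold it with probability 5/6.
The host can always find 2 empty chests to open, so the reveals don't change that 5/6; it is now spread over the 3 remaining unopened chests.
P(win by switching) = (5/6) · (1/3) = 5/18.

5/18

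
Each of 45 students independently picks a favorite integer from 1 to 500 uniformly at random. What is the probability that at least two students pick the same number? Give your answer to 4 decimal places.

0.8702

It's easier to compute the probability that all 45 are distinct.
P(all distinct) = 500/500 · 499/500 · ··· · 456/500 ≈ 0.1298.
So the probability of at least one match is 1 − 0.1298 = 0.8702.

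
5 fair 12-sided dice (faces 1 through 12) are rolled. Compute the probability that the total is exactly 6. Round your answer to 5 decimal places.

0.00002

There are 12^5 = 248832 equally likely outcomes.
The number of ordered 5-tuples from {1,…,12} summing to 6 is 5.
P(sum = 6) = 5/248832 ≈ 0.00002.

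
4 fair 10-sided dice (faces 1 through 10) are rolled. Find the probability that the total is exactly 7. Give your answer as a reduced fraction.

1/500

There are 10^4 = 10000 equally likely outcomes.
The number of ordered 4-tuples from {1,…,10} summing to 7 is 20.
P(sum = 7) = 20/10000 = 1/500.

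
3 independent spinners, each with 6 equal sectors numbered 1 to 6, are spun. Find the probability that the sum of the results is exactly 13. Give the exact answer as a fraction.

There are 6^3 = 216 equally likely outcomes.
The number of ordered 3-tuples from {1,…,6} summing to 13 is 21.
P(sum = 13) = 21/216 = 7/72.

7/72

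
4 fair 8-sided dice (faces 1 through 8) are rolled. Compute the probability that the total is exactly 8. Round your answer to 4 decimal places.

0.0085

There are 8^4 = 4096 equally likely outcomes.
The number of ordered 4-tuples from {1,…,8} summing to 8 is 35.
P(sum = 8) = 35/4096 ≈ 0.0085.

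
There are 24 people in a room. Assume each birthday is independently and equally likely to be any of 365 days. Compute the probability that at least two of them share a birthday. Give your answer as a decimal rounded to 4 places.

0.5383

It's easier to compute the probability that all 24 are distinct.
P(all distinct) = 365/365 · 364/365 · ··· · 342/365 ≈ 0.4617.
So the probability of at least one match is 1 − 0.4617 = 0.5383.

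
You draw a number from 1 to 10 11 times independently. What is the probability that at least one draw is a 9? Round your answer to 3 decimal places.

0.686

P(no draw is a 9) = (9/10)^11 ≈ 0.314.
P(at least one) = 1 − 0.314 = 0.686.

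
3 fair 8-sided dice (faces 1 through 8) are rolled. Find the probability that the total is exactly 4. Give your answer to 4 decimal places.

There are 8^3 = 512 equally likely outcomes.
The number of ordered 3-tuples from {1,…,8} summing to 4 is 3.
P(sum = 4) = 3/512 ≈ 0.0059.

0.0059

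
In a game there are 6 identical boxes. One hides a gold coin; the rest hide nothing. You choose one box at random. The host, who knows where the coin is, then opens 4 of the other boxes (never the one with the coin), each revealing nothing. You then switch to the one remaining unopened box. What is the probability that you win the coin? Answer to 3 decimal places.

Your original box holds the coin with probability 1/6, so the other 5 collectively hold it with probability 5/6.
The host can always find 4 empty boxes to open, so the reveals don't change that 5/6; it is now spread over the 1 remaining unopened box.
P(win by switching) = (5/6) · (1/1) = 5/6 ≈ 0.833.

0.833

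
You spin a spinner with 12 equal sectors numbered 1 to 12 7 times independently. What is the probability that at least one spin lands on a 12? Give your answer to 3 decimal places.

P(no spin lands on a 12) = (11/12)^7 ≈ 0.544.
P(at least one) = 1 − 0.544 = 0.456.

0.456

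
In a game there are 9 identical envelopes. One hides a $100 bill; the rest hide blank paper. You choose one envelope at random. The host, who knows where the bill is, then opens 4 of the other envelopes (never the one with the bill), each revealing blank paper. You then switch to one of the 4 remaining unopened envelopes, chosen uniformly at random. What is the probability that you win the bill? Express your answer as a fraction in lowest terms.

Your original envelope holds the bill with probability 1/9, so the other 8 collectively hold it with probability 8/9.
The host can always find 4 empty envelopes to open, so the reveals don't change that 8/9; it is now spread over the 4 remaining unopened envelopes.
P(win by switching) = (8/9) · (1/4) = 2/9.

2/9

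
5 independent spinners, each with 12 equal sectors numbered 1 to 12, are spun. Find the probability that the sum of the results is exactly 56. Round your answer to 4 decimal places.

0.0003

There are 12^5 = 248832 equally likely outcomes.
The number of ordered 5-tuples from {1,…,12} summing to 56 is 70.
P(sum = 56) = 70/248832 = 35/124416 ≈ 0.0003.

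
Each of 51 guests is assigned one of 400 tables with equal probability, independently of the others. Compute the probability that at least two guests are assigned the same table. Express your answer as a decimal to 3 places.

It's easier to compute the probability that all 51 are distinct.
P(all distinct) = 400/400 · 399/400 · ··· · 350/400 ≈ 0.036.
So the probability of at least one match is 1 − 0.036 = 0.964.

0.964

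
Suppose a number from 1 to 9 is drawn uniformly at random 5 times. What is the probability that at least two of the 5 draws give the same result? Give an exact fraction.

1627/2187

P(all 5 different) = 9/9 · 8/9 · ··· · 5/9 = 560/2187.
P(at least two equal) = 1 − 560/2187 = 1627/2187.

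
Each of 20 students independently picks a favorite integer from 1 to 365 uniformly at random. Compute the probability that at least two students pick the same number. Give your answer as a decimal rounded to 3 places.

0.411

It's easier to compute the probability that all 20 are distinct.
P(all distinct) = 365/365 · 364/365 · ··· · 346/365 ≈ 0.589.
So the probability of at least one match is 1 − 0.589 = 0.411.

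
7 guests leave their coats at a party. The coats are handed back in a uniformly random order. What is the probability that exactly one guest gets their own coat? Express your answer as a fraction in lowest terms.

53/144

Choose which one is fixed: C(7,1) = 7 ways.
The remaining 6 must have no fixed point: D(6) = 265.
P = 7·265/5040 = 53/144.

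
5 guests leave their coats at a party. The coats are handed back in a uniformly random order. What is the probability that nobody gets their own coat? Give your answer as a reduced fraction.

This is the derangement probability: permutations of 5 with no fixed point.
D(5) = 5! · (1 − 1/1! + 1/2! − ··· + (−1)^5/5!) = 44.
P = 44/120 = 11/30.

11/30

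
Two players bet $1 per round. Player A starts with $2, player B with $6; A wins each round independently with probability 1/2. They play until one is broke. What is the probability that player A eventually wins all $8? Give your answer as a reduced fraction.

With a fair step, P(i) = ½P(i−1) + ½P(i+1) with P(0)=0, P(8)=1 has the linear solution P(i) = i/8.
P(2) = 2/8 = 1/4.

1/4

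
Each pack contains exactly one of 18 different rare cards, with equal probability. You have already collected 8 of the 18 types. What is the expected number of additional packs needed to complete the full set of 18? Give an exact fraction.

Starting from 8 distinct types, each trial gives a new one with probability (18−i)/18 when i types are held, so the wait for the next new type is 18/(18−i).
E = 18/10 + 18/9 + 18/8 + 18/7 + 18/6 + 18/5 + 18/4 + 18/3 + 18/2 + 18/1 = 7381/140.

7381/140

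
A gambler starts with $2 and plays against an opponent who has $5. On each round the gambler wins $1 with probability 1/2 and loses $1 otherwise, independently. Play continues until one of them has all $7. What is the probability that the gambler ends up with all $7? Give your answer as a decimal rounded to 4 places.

With a fair step, P(i) = ½P(i−1) + ½P(i+1) with P(0)=0, P(7)=1 has the linear solution P(i) = i/7.
P(2) = 2/7 ≈ 0.2857.

0.2857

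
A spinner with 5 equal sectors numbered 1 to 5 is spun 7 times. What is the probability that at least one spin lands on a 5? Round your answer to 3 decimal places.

0.790

P(no spin lands on a 5) = (4/5)^7 ≈ 0.210.
P(at least one) = 1 − 0.210 = 0.790.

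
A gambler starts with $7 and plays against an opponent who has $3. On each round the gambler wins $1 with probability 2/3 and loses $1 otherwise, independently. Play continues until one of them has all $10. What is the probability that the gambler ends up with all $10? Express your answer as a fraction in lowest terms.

1016/1023

Let r = q/p = (1/3)/(2/3) = 1/2. The recurrence P(i) = p·P(i+1) + q·P(i−1) with P(0)=0, P(10)=1 gives P(i) = (1 − r^i)/(1 − r^10).
P(7) = (1 − (1/2)^7) / (1 − (1/2)^10) = 1016/1023.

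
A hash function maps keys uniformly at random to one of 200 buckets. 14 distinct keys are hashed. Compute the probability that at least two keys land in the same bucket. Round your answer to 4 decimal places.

0.3722

It's easier to compute the probability that all 14 are distinct.
P(all distinct) = 200/200 · 199/200 · ··· · 187/200 ≈ 0.6278.
So the probability of at least one match is 1 − 0.6278 = 0.3722.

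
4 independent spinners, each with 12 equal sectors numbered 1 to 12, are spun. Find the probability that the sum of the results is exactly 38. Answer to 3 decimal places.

0.014

There are 12^4 = 20736 equally likely outcomes.
The number of ordered 4-tuples from {1,…,12} summing to 38 is 286.
P(sum = 38) = 286/20736 = 143/10368 ≈ 0.014.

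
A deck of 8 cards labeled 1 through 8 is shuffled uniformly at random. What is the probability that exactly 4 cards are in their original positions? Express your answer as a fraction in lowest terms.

Choose which 4 of the 8 are fixed: C(8,4) = 70 ways.
The remaining 4 must have no fixed point: D(4) = 9.
P = 70·9/40320 = 1/64.

1/64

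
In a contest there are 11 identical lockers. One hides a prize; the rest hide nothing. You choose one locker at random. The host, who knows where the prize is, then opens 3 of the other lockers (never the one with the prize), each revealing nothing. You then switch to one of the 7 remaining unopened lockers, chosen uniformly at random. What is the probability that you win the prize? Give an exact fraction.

10/77

Your original locker holds the prize with probability 1/11, so the other 10 collectively hold it with probability 10/11.
The host can always find 3 empty lockers to open, so the reveals don't change that 10/11; it is now spread over the 7 remaining unopened lockers.
P(win by switching) = (10/11) · (1/7) = 10/77.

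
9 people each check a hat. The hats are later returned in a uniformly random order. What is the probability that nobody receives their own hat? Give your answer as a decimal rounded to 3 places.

This is the derangement probability: permutations of 9 with no fixed point.
D(9) = 9! · (1 − 1/1! + 1/2! − ··· + (−1)^9/9!) = 133496.
P = 133496/362880 = 16687/45360 ≈ 0.368.

0.368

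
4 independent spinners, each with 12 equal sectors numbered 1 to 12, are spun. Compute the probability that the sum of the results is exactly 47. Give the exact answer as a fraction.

There are 12^4 = 20736 equally likely outcomes.
The number of ordered 4-tuples from {1,…,12} summing to 47 is 4.
P(sum = 47) = 4/20736 = 1/5184.

1/5184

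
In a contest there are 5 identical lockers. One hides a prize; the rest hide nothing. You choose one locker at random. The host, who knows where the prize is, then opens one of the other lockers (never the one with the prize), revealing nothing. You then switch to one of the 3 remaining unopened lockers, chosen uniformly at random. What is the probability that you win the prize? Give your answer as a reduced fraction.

Your original locker holds the prize with probability 1/5, so the other 4 collectively hold it with probability 4/5.
The host can always find an empty locker to open, so this doesn't change that 4/5; it is now spread over the 3 remaining unopened lockers.
P(win by switching) = (4/5) · (1/3) = 4/15.

4/15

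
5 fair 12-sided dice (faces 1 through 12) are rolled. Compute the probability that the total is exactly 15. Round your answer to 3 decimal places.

There are 12^5 = 248832 equally likely outcomes.
The number of ordered 5-tuples from {1,…,12} summing to 15 is 1001.
P(sum = 15) = 1001/248832 ≈ 0.004.

0.004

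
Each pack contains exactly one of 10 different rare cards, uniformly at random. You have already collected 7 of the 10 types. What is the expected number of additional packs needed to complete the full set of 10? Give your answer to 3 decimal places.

Starting from 7 distinct types, each trial gives a new one with probability (10−i)/10 when i types are held, so the wait for the next new type is 10/(10−i).
E = 10/3 + 10/2 + 10/1 = 55/3 ≈ 18.333.

18.333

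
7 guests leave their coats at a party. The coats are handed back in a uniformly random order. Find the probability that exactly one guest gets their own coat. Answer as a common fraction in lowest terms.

Choose which one is fixed: C(7,1) = 7 ways.
The remaining 6 must have no fixed point: D(6) = 265.
P = 7·265/5040 = 53/144.

53/144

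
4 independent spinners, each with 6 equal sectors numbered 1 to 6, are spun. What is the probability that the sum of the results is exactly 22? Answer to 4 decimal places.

There are 6^4 = 1296 equally likely outcomes.
The number of ordered 4-tuples from {1,…,6} summing to 22 is 10.
P(sum = 22) = 10/1296 = 5/648 ≈ 0.0077.

0.0077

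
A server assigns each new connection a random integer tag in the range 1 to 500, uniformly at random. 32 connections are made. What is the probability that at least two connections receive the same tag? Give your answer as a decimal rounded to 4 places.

0.6371

It's easier to compute the probability that all 32 are distinct.
P(all distinct) = 500/500 · 499/500 · ··· · 469/500 ≈ 0.3629.
So the probability of at least one match is 1 − 0.3629 = 0.6371.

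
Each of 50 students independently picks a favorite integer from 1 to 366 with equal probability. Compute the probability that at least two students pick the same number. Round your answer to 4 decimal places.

It's easier to compute the probability that all 50 are distinct.
P(all distinct) = 366/366 · 365/366 · ··· · 317/366 ≈ 0.0299.
So the probability of at least one match is 1 − 0.0299 = 0.9701.

0.9701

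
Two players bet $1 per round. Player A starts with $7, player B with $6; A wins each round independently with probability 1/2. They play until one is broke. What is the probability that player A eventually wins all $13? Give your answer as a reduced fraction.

With a fair step, P(i) = ½P(i−1) + ½P(i+1) with P(0)=0, P(13)=1 has the linear solution P(i) = i/13.
P(7) = 7/13.

7/13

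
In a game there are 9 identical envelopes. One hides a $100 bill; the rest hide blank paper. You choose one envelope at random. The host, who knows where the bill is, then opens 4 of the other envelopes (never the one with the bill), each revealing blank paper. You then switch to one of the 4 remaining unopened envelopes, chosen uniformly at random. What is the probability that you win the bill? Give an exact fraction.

Your original envelope holds the bill with probability 1/9, so the other 8 collectively hold it with probability 8/9.
The host can always find 4 empty envelopes to open, so the reveals don't change that 8/9; it is now spread over the 4 remaining unopened envelopes.
P(win by switching) = (8/9) · (1/4) = 2/9.

2/9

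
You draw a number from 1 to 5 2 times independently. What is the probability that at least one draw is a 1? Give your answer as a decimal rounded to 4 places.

P(no draw is a 1) = (4/5)^2 ≈ 0.6400.
P(at least one) = 1 − 0.6400 = 0.3600.

0.3600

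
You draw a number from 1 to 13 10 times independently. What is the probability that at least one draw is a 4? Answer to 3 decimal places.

0.551

P(no draw is a 4) = (12/13)^10 ≈ 0.449.
P(at least one) = 1 − 0.449 = 0.551.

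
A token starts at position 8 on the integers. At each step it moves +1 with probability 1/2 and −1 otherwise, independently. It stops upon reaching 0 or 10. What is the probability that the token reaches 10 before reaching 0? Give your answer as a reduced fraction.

4/5

With a fair step, P(i) = ½P(i−1) + ½P(i+1) with P(0)=0, P(10)=1 has the linear solution P(i) = i/10.
P(8) = 8/10 = 4/5.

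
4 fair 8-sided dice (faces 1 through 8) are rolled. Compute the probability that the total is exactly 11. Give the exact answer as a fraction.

15/512

There are 8^4 = 4096 equally likely outcomes.
The number of ordered 4-tuples from {1,…,8} summing to 11 is 120.
P(sum = 11) = 120/4096 = 15/512.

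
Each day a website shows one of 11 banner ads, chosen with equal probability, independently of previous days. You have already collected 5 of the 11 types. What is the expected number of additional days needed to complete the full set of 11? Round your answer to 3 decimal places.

Starting from 5 distinct types, each trial gives a new one with probability (11−i)/11 when i types are held, so the wait for the next new type is 11/(11−i).
E = 11/6 + 11/5 + 11/4 + 11/3 + 11/2 + 11/1 = 539/20 ≈ 26.950.

26.950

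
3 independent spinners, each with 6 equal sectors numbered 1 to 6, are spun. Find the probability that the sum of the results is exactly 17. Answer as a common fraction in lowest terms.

1/72

There are 6^3 = 216 equally likely outcomes.
The number of ordered 3-tuples from {1,…,6} summing to 17 is 3.
P(sum = 17) = 3/216 = 1/72.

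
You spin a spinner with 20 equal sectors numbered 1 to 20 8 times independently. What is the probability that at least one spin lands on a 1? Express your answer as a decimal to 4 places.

0.3366

P(no spin lands on a 1) = (19/20)^8 ≈ 0.6634.
P(at least one) = 1 − 0.6634 = 0.3366.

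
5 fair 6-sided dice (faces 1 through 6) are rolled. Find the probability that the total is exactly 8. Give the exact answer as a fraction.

35/7776

There are 6^5 = 7776 equally likely outcomes.
The number of ordered 5-tuples from {1,…,6} summing to 8 is 35.
P(sum = 8) = 35/7776.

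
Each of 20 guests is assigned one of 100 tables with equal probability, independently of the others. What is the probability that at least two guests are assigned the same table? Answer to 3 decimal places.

It's easier to compute the probability that all 20 are distinct.
P(all distinct) = 100/100 · 99/100 · ··· · 81/100 ≈ 0.130.
So the probability of at least one match is 1 − 0.130 = 0.870.

0.870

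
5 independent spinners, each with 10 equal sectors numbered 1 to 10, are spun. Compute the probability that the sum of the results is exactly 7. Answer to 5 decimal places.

0.00015

There are 10^5 = 100000 equally likely outcomes.
The number of ordered 5-tuples from {1,…,10} summing to 7 is 15.
P(sum = 7) = 15/100000 = 3/20000 ≈ 0.00015.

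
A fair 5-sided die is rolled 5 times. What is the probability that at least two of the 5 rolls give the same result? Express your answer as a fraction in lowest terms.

601/625

P(all 5 different) = 5/5 · 4/5 · ··· · 1/5 = 24/625.
P(at least two equal) = 1 − 24/625 = 601/625.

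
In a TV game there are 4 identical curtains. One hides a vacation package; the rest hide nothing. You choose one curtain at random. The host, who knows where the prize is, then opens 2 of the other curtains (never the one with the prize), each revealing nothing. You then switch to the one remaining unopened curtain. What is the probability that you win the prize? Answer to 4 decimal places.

0.7500

Your original curtain holds the prize with probability 1/4, so the other 3 collectively hold it with probability 3/4.
The host can always find 2 empty curtains to open, so the reveals don't change that 3/4; it is now spread over the 1 remaining unopened curtain.
P(win by switching) = (3/4) · (1/1) = 3/4 ≈ 0.7500.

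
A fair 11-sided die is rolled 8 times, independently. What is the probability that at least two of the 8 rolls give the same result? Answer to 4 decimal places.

0.9690

P(all 8 different) = 11/11 · 10/11 · ··· · 4/11 ≈ 0.0310.
P(at least two equal) = 1 − 0.0310 = 0.9690.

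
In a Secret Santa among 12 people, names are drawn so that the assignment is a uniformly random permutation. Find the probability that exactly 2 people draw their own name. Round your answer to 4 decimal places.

Choose which 2 of the 12 are fixed: C(12,2) = 66 ways.
The remaining 10 must have no fixed point: D(10) = 1334961.
P = 66·1334961/479001600 = 16481/89600 ≈ 0.1839.

0.1839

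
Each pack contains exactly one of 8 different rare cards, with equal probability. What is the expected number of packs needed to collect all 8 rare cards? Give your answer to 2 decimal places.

After i distinct types are collected, each trial gives a new one with probability (8−i)/8, so the expected wait for the next new type is 8/(8−i).
E = 8/8 + 8/7 + 8/6 + 8/5 + 8/4 + 8/3 + 8/2 + 8/1 = 761/35 ≈ 21.74.

21.74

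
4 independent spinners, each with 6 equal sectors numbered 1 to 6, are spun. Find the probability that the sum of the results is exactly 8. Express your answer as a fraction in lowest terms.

35/1296

There are 6^4 = 1296 equally likely outcomes.
The number of ordered 4-tuples from {1,…,6} summing to 8 is 35.
P(sum = 8) = 35/1296.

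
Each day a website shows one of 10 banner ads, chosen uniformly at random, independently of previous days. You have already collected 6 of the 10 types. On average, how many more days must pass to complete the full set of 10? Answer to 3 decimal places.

20.833

Starting from 6 distinct types, each trial gives a new one with probability (10−i)/10 when i types are held, so the wait for the next new type is 10/(10−i).
E = 10/4 + 10/3 + 10/2 + 10/1 = 125/6 ≈ 20.833.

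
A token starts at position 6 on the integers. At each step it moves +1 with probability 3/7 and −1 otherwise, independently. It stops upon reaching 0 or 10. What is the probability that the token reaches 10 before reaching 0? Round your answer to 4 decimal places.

0.2756

Let r = q/p = (4/7)/(3/7) = 4/3. The recurrence P(i) = p·P(i+1) + q·P(i−1) with P(0)=0, P(10)=1 gives P(i) = (1 − r^i)/(1 − r^10).
P(6) = (1 − (4/3)^6) / (1 − (4/3)^10) = 38961/141361 ≈ 0.2756.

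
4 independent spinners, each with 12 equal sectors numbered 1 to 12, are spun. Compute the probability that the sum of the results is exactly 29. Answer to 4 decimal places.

0.0511

There are 12^4 = 20736 equally likely outcomes.
The number of ordered 4-tuples from {1,…,12} summing to 29 is 1060.
P(sum = 29) = 1060/20736 = 265/5184 ≈ 0.0511.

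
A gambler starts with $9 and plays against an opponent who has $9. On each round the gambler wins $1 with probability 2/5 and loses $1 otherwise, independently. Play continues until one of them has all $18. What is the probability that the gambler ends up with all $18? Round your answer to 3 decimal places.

Let r = q/p = (3/5)/(2/5) = 3/2. The recurrence P(i) = p·P(i+1) + q·P(i−1) with P(0)=0, P(18)=1 gives P(i) = (1 − r^i)/(1 − r^18).
P(9) = (1 − (3/2)^9) / (1 − (3/2)^18) = 512/20195 ≈ 0.025.

0.025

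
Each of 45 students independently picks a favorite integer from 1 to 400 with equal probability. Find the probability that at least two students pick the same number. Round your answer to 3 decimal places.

0.924

It's easier to compute the probability that all 45 are distinct.
P(all distinct) = 400/400 · 399/400 · ··· · 356/400 ≈ 0.076.
So the probability of at least one match is 1 − 0.076 = 0.924.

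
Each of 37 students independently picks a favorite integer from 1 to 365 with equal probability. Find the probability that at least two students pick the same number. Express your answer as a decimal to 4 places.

0.8487

It's easier to compute the probability that all 37 are distinct.
P(all distinct) = 365/365 · 364/365 · ··· · 329/365 ≈ 0.1513.
So the probability of at least one match is 1 − 0.1513 = 0.8487.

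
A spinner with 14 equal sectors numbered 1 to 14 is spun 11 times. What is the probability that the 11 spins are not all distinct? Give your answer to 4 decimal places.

P(all 11 different) = 14/14 · 13/14 · ··· · 4/14 ≈ 0.0036.
P(at least two equal) = 1 − 0.0036 = 0.9964.

0.9964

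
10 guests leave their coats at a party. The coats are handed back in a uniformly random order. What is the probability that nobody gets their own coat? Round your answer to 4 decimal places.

0.3679

This is the derangement probability: permutations of 10 with no fixed point.
D(10) = 10! · (1 − 1/1! + 1/2! − ··· + (−1)^10/10!) = 1334961.
P = 1334961/3628800 = 16481/44800 ≈ 0.3679.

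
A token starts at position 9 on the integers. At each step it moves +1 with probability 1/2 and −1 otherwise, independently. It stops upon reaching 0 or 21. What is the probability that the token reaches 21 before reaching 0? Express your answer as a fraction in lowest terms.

3/7

With a fair step, P(i) = ½P(i−1) + ½P(i+1) with P(0)=0, P(21)=1 has the linear solution P(i) = i/21.
P(9) = 9/21 = 3/7.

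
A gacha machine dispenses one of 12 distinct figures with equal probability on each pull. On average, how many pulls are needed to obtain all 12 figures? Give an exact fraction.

86021/2310

After i distinct types are collected, each trial gives a new one with probability (12−i)/12, so the expected wait for the next new type is 12/(12−i).
E = 12/12 + 12/11 + 12/10 + 12/9 + 12/8 + 12/7 + 12/6 + 12/5 + 12/4 + 12/3 + 12/2 + 12/1 = 86021/2310.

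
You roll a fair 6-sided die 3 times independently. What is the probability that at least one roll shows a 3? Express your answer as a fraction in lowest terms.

P(no roll shows a 3) = (5/6)^3 = 125/216.
P(at least one) = 1 − 125/216 = 91/216.

91/216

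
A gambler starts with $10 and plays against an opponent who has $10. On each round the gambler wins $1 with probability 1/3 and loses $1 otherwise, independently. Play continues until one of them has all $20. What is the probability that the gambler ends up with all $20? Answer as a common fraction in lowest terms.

Let r = q/p = (2/3)/(1/3) = 2. The recurrence P(i) = p·P(i+1) + q·P(i−1) with P(0)=0, P(20)=1 gives P(i) = (1 − r^i)/(1 − r^20).
P(10) = (1 − (2)^10) / (1 − (2)^20) = 1/1025.

1/1025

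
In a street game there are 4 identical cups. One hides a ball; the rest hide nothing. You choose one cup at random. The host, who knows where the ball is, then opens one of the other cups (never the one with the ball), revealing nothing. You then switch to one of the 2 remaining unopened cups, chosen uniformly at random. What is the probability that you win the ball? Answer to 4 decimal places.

0.3750

Your original cup holds the ball with probability 1/4, so the other 3 collectively hold it with probability 3/4.
The host can always find an empty cup to open, so this doesn't change that 3/4; it is now spread over the 2 remaining unopened cups.
P(win by switching) = (3/4) · (1/2) = 3/8 ≈ 0.3750.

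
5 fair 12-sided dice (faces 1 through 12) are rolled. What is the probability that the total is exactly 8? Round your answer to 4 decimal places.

There are 12^5 = 248832 equally likely outcomes.
The number of ordered 5-tuples from {1,…,12} summing to 8 is 35.
P(sum = 8) = 35/248832 ≈ 0.0001.

0.0001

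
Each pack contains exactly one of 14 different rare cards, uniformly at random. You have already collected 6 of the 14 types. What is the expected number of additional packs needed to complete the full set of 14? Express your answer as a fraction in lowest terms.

Starting from 6 distinct types, each trial gives a new one with probability (14−i)/14 when i types are held, so the wait for the next new type is 14/(14−i).
E = 14/8 + 14/7 + 14/6 + 14/5 + 14/4 + 14/3 + 14/2 + 14/1 = 761/20.

761/20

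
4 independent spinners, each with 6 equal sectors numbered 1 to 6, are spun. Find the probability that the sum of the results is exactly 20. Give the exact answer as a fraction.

There are 6^4 = 1296 equally likely outcomes.
The number of ordered 4-tuples from {1,…,6} summing to 20 is 35.
P(sum = 20) = 35/1296.

35/1296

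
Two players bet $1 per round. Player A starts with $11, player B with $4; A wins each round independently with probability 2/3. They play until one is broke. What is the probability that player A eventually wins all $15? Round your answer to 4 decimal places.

Let r = q/p = (1/3)/(2/3) = 1/2. The recurrence P(i) = p·P(i+1) + q·P(i−1) with P(0)=0, P(15)=1 gives P(i) = (1 − r^i)/(1 − r^15).
P(11) = (1 − (1/2)^11) / (1 − (1/2)^15) = 32752/32767 ≈ 0.9995.

0.9995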